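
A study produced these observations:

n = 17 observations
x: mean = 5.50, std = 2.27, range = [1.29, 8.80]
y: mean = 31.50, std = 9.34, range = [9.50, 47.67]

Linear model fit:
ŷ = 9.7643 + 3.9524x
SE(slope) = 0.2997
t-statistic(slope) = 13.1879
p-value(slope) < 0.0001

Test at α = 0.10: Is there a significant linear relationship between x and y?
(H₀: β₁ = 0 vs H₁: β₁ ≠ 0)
Since p-value < 0.0001 < α = 0.10, reject H₀ — the slope is significantly different from 0.

Hypothesis test for the slope coefficient:

H₀: β₁ = 0 (no linear relationship)
H₁: β₁ ≠ 0 (linear relationship exists)

Test statistic: t = β̂₁ / SE(β̂₁) = 3.9524 / 0.2997 = 13.1879

p < 0.0001: how often a slope estimate this far from 0 (in SE units) would arise by chance if β₁ were truly 0.

Decision rule: reject H₀ if p-value < α.
p-value < 0.0001 < α = 0.10 → reject H₀.

Conclusion: the linear association between x and y is significant at the 10% level.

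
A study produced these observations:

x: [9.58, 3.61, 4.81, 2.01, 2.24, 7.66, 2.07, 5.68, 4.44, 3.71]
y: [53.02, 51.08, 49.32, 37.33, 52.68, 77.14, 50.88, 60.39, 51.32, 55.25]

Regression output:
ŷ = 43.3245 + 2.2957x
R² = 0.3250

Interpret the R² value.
R² = 0.3250 means 32.50% of the variation in y is explained by the linear relationship with x. This indicates a moderate fit.

R² = 1 − SS_res/SS_tot compares the residual scatter to the total scatter of y about its mean.

Here R² = 0.3250:
- Explained: 32.50% of the variation in y
- Unexplained (residual): 100% − 32.50% = 67.50%
- Rule of thumb (below 0.3 weak; 0.3 to below 0.7 moderate; 0.7 and above strong) → moderate

Calculation: R² = 1 − (SS_res / SS_tot), where SS_res is the sum of squared residuals and SS_tot the total sum of squares.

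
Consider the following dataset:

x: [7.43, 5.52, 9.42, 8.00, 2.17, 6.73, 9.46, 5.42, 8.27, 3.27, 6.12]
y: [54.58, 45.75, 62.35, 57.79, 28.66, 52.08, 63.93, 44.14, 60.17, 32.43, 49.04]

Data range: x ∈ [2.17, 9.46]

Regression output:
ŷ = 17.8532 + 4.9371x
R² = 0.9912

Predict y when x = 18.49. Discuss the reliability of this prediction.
ŷ = 109.1402 (extrapolation — x = 18.49 lies outside [2.17, 9.46], so reliability is low).

Prediction calculation:
ŷ = 17.8532 + 4.9371 × 18.49
ŷ = 109.1402

Reliability:
- Data range: x ∈ [2.17, 9.46]
- Prediction point: x = 18.49 is 9.03 units above the observed range → this is EXTRAPOLATION, not interpolation

Why that matters here:
- R² describes fit only over the sampled x values; it says nothing about behaviour beyond them
- There are no observations near this x to validate the fitted line there

Report the number if required, but flag clearly that it is an extrapolation.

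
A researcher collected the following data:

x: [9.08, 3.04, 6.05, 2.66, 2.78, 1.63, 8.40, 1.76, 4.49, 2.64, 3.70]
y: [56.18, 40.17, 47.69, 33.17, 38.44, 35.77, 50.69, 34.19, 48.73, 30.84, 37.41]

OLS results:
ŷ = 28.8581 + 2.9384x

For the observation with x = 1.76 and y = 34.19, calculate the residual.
Residual = 0.1603

The residual is the difference between the actual value and the predicted value:

Residual = y - ŷ

Step 1: Calculate predicted value
ŷ = 28.8581 + 2.9384 × 1.76
ŷ = 34.0297

Step 2: Calculate residual
Residual = 34.19 - 34.0297
Residual = 0.1603

Interpretation: the model underestimates the actual value by 0.1603 at this point (positive residual → observation lies above the fitted line).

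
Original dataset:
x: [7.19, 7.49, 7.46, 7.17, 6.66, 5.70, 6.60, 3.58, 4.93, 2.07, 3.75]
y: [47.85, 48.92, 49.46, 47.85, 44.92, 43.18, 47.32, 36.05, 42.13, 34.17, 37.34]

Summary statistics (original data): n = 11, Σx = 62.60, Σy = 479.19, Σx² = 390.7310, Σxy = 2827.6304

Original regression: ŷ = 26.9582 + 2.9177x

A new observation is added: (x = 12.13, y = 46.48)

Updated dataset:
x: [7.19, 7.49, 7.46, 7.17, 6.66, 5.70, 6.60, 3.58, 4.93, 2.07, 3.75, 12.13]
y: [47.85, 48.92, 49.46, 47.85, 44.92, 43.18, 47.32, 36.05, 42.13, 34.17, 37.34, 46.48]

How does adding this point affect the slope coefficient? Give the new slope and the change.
The slope changes from 2.9177 to 1.6254 (change of -1.2923, or -44.3%).

x = 12.13 lies well outside the original x-range [2.07, 7.49] (x̄ ≈ 5.69), so this observation has high leverage and can move the slope substantially.

Step 1: Update the sums with the new point (n goes from 11 to 12)
Σx  = 62.60 + 12.13 = 74.73
Σy  = 479.19 + 46.48 = 525.67
Σx² = 390.7310 + 12.13² = 390.7310 + 147.1369 = 537.8679
Σxy = 2827.6304 + 12.13×46.48 = 2827.6304 + 563.8024 = 3391.4328

Step 2: Recompute the slope with b₁ = (nΣxy − ΣxΣy) / (nΣx² − (Σx)²)
Numerator   = 12×3391.4328 − 74.73×525.67 = 40697.1936 − 39283.3191 = 1413.8745
Denominator = 12×537.8679 − 74.73² = 6454.4148 − 5584.5729 = 869.8419
b₁(new) = 1413.8745 / 869.8419 = 1.6254

(Same formula on the original sums: (11×2827.6304 − 62.60×479.19) / (11×390.7310 − 62.60²) = 1106.6404 / 379.2810 = 2.9177, matching the given fit.)

Step 3: Change in slope
Δβ₁ = 1.6254 − 2.9177 = -1.2923
Relative change = -1.2923 / 2.9177 × 100% = -44.3%
→ the slope decreases when the point is added.

Because the point sits below the extension of the original line at a high-leverage x, it tilts the fit down.
In practice: investigate whether it comes from the same population as the rest of the sample.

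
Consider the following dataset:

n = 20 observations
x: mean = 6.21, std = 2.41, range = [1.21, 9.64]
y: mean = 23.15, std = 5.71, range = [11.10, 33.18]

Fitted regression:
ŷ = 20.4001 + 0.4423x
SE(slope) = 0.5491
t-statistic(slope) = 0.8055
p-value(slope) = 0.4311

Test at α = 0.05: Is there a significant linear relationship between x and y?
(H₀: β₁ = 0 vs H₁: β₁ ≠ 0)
Fail to reject H₀: p-value = 0.4311 ≥ α = 0.05. The linear relationship is not significant at the 5% level.

Hypothesis test for the slope coefficient:

H₀: β₁ = 0 (no linear relationship)
H₁: β₁ ≠ 0 (linear relationship exists)

Test statistic: t = β̂₁ / SE(β̂₁) = 0.4423 / 0.5491 = 0.8055

The p-value (0.4311) is the probability, under H₀, of a t-statistic at least as extreme as |t| = 0.8055 (two-sided, df = n − 2 = 18).

Decision rule: reject H₀ if p-value < α.
p-value = 0.4311 ≥ α = 0.05 → fail to reject H₀.

There is not sufficient evidence at the 5% significance level to conclude that a linear relationship exists between x and y.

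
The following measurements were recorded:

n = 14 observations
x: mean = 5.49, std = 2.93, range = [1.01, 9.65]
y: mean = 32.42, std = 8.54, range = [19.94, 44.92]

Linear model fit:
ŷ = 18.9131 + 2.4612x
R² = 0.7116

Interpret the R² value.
About 71.16% of the variability in y is accounted for by the regression on x (R² = 0.7116) — a strong linear fit.

R² (coefficient of determination) measures the proportion of variance in y explained by the regression model.

Here R² = 0.7116:
- Explained: 71.16% of the variation in y
- Unexplained (residual): 100% − 71.16% = 28.84%
- Rule of thumb (below 0.3 weak; 0.3 to below 0.7 moderate; 0.7 and above strong) → strong

Note: R² says nothing about causation, and a high R² does not by itself mean the linear form is appropriate — check the residuals.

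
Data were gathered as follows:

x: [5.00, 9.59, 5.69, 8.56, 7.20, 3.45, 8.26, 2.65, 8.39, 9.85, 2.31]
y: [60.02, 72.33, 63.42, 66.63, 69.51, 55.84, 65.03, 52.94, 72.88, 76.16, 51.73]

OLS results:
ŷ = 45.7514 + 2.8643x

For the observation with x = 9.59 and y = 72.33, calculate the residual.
Residual = -0.8900

The residual is the difference between the actual value and the predicted value:

Residual = y - ŷ

Step 1: Calculate predicted value
ŷ = 45.7514 + 2.8643 × 9.59
ŷ = 73.2200

Step 2: Calculate residual
Residual = 72.33 - 73.2200
Residual = -0.8900

The residual is negative, so the observed y = 72.33 sits below the regression line (the line overestimates it by 0.8900).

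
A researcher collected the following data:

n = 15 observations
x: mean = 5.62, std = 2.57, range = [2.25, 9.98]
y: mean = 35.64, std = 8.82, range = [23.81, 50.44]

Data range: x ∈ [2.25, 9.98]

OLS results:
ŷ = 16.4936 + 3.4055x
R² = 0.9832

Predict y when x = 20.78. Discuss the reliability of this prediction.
ŷ = 87.2599 (extrapolation — x = 20.78 lies outside [2.25, 9.98], so reliability is low).

Prediction calculation:
ŷ = 16.4936 + 3.4055 × 20.78
ŷ = 87.2599

Reliability:
- Data range: x ∈ [2.25, 9.98]
- Prediction point: x = 20.78 is 10.80 units above the observed range → this is EXTRAPOLATION, not interpolation

Why that matters here:
- Real relationships often flatten, saturate, or turn nonlinear at extremes
- There are no observations near this x to validate the fitted line there

A defensible statement: 'if the linear trend continued to x = 20.78, y would be about 87.2599' — the premise is untested.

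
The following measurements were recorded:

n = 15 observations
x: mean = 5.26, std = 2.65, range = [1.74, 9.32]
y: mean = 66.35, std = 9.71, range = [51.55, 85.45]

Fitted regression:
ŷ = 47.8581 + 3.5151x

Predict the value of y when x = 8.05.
ŷ = 76.1547

Plug x = 8.05 into the fitted line:

ŷ = 47.8581 + 3.5151 × 8.05
ŷ = 47.8581 + 28.2966
ŷ = 76.1547

This is the fitted mean response at that x — an individual observation would come with a wider prediction interval.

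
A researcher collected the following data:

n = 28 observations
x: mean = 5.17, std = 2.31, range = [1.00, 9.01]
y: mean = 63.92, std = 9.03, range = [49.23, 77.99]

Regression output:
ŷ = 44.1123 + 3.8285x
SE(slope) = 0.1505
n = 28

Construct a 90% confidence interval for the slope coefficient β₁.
The 90% CI for β₁ is (3.5718, 4.0852)

Confidence interval for the slope:

The 90% CI for β₁ is: β̂₁ ± t*(α/2, n-2) × SE(β̂₁)

Step 1: Find critical t-value
- Confidence level = 0.9
- Degrees of freedom = n - 2 = 28 - 2 = 26
- t*(α/2, 26) = 1.7056

Step 2: Calculate margin of error
Margin = 1.7056 × 0.1505 = 0.2567

Step 3: Construct interval
CI = 3.8285 ± 0.2567
CI = (3.5718, 4.0852)

Interpretation: intervals built this way capture the true β₁ in 90% of repeated samples; here the plausible range for the per-unit effect of x on y is 3.5718 to 4.0852.
Since 0 is outside the interval, a two-sided test at α = 0.10 would reject H₀: β₁ = 0.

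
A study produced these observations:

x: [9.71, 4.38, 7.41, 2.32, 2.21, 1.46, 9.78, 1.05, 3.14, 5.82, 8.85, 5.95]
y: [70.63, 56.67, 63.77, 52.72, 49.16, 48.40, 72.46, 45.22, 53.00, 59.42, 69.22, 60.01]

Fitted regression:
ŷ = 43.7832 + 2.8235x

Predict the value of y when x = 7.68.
ŷ = 65.4677

x = 7.68 lies inside the observed range [1.05, 9.78], so the fitted equation applies directly:

ŷ = 43.7832 + 2.8235 × 7.68
ŷ = 43.7832 + 21.6845
ŷ = 65.4677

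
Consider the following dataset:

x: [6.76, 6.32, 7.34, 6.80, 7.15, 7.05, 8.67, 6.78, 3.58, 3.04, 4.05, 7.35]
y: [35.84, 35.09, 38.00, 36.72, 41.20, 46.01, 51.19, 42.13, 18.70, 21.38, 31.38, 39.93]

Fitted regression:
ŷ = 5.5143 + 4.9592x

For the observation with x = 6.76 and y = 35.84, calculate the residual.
Residual = -3.1985

The residual is the difference between the actual value and the predicted value:

Residual = y - ŷ

Step 1: Calculate predicted value
ŷ = 5.5143 + 4.9592 × 6.76
ŷ = 39.0385

Step 2: Calculate residual
Residual = 35.84 - 39.0385
Residual = -3.1985

The residual is negative, so the observed y = 35.84 sits below the regression line (the line overestimates it by 3.1985).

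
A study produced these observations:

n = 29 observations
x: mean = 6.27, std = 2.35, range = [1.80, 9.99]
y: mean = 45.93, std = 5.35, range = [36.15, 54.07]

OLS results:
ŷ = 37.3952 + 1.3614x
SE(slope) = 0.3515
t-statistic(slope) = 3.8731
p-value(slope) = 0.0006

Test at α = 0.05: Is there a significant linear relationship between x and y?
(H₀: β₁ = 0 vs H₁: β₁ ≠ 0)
Since p-value = 0.0006 < α = 0.05, reject H₀ — the slope is significantly different from 0.

Hypothesis test for the slope coefficient:

H₀: β₁ = 0 (no linear relationship)
H₁: β₁ ≠ 0 (linear relationship exists)

Test statistic: t = β̂₁ / SE(β̂₁) = 1.3614 / 0.3515 = 3.8731

With df = 27, the two-sided p-value for |t| = 3.8731 is 0.0006.

Decision rule: reject H₀ if p-value < α.
p-value = 0.0006 < α = 0.05 → reject H₀.

There is sufficient evidence at the 5% significance level to conclude that a linear relationship exists between x and y.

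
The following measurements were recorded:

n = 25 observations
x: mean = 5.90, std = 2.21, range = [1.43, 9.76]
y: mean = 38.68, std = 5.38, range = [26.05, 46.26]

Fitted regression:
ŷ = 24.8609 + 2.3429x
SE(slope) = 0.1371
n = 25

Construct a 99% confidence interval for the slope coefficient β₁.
The 99% CI for β₁ is (1.9580, 2.7278)

Confidence interval for the slope:

The 99% CI for β₁ is: β̂₁ ± t*(α/2, n-2) × SE(β̂₁)

Step 1: Find critical t-value
- Confidence level = 0.99
- Degrees of freedom = n - 2 = 25 - 2 = 23
- t*(α/2, 23) = 2.8073

Step 2: Calculate margin of error
Margin = 2.8073 × 0.1371 = 0.3849

Step 3: Construct interval
CI = 2.3429 ± 0.3849
CI = (1.9580, 2.7278)

Interpretation: We are 99% confident that the true slope β₁ lies between 1.9580 and 2.7278.
The interval does not include 0, suggesting a significant linear relationship.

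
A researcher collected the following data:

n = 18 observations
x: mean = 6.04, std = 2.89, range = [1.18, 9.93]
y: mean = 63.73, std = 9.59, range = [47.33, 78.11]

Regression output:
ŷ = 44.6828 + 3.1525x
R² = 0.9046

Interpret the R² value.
The model explains 90.46% of the variance in y (R² = 0.9046), leaving 9.54% unexplained; the fit is strong.

R² (coefficient of determination) measures the proportion of variance in y explained by the regression model.

Here R² = 0.9046:
- Explained: 90.46% of the variation in y
- Unexplained (residual): 100% − 90.46% = 9.54%
- Rule of thumb (below 0.3 weak; 0.3 to below 0.7 moderate; 0.7 and above strong) → strong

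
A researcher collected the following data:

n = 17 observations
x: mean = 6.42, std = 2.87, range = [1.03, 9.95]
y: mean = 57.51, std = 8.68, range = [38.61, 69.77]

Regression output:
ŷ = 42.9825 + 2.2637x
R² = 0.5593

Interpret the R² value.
The model explains 55.93% of the variance in y (R² = 0.5593), leaving 44.07% unexplained; the fit is moderate.

R² = 1 − SS_res/SS_tot compares the residual scatter to the total scatter of y about its mean.

Here R² = 0.5593:
- Explained: 55.93% of the variation in y
- Unexplained (residual): 100% − 55.93% = 44.07%
- Rule of thumb (below 0.3 weak; 0.3 to below 0.7 moderate; 0.7 and above strong) → moderate

Calculation: R² = 1 − (SS_res / SS_tot), where SS_res is the sum of squared residuals and SS_tot the total sum of squares.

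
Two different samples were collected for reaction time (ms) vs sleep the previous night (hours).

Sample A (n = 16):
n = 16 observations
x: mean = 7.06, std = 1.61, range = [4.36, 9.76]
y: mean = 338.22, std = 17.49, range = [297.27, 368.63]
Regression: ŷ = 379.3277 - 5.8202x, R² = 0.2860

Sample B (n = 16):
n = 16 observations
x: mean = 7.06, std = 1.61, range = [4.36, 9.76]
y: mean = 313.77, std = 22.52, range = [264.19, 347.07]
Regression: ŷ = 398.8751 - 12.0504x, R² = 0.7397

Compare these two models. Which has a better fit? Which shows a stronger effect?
Model B has the better fit (R² = 0.7397 vs 0.2860). Model B shows the stronger effect (|β₁| = 12.0504 vs 5.8202).

Model Comparison:

Fit — compare R²:
- Model A: R² = 0.2860 → 28.60% of variance in reaction time explained
- Model B: R² = 0.7397 → 73.97% of variance in reaction time explained
- 0.7397 > 0.2860 → Model B has the better fit

Strength of effect — compare |β₁|:
- Model A: β₁ = -5.8202 → predicted reaction time falls 5.8202 ms per additional hour of sleep
- Model B: β₁ = -12.0504 → predicted reaction time falls 12.0504 ms per additional hour of sleep
- |-5.8202| < |-12.0504| → Model B shows the stronger marginal effect

Notes:
- A steeper slope doesn't make a better model if the scatter around the line is large.
- A better fit (higher R²) doesn't necessarily mean a more important relationship.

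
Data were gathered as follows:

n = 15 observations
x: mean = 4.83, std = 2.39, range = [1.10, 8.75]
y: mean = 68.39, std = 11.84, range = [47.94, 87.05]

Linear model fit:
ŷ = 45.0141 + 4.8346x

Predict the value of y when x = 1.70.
ŷ = 53.2329

To predict y for x = 1.70, substitute into the regression equation:

ŷ = 45.0141 + 4.8346 × 1.70
ŷ = 45.0141 + 8.2188
ŷ = 53.2329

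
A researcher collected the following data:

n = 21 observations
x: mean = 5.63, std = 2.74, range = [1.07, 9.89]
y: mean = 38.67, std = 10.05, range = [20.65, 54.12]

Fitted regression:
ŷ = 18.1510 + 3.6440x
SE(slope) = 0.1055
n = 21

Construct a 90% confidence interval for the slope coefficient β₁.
The 90% CI for β₁ is (3.4616, 3.8264)

Confidence interval for the slope:

The 90% CI for β₁ is: β̂₁ ± t*(α/2, n-2) × SE(β̂₁)

Step 1: Find critical t-value
- Confidence level = 0.9
- Degrees of freedom = n - 2 = 21 - 2 = 19
- t*(α/2, 19) = 1.7291

Step 2: Calculate margin of error
Margin = 1.7291 × 0.1055 = 0.1824

Step 3: Construct interval
CI = 3.6440 ± 0.1824
CI = (3.4616, 3.8264)

Interpretation: We are 90% confident that the true slope β₁ lies between 3.4616 and 3.8264.
Both endpoints are positive, so the data support a genuinely positive slope at this confidence level.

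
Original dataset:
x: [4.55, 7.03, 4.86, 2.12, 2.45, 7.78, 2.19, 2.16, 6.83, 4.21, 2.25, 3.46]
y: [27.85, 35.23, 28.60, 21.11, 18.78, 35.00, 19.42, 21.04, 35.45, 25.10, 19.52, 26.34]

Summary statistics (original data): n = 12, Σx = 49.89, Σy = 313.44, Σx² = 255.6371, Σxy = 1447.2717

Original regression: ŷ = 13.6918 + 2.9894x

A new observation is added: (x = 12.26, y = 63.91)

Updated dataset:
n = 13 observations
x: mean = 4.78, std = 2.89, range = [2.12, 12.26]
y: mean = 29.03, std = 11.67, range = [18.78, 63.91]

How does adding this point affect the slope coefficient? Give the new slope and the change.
Adding the point moves β₁ from 2.9894 to 3.9219, i.e. it increases by 0.9325 (+31.2%).

x = 12.26 lies well outside the original x-range [2.12, 7.78] (x̄ ≈ 4.16), so this observation has high leverage and can move the slope substantially.

Step 1: Update the sums with the new point (n goes from 12 to 13)
Σx  = 49.89 + 12.26 = 62.15
Σy  = 313.44 + 63.91 = 377.35
Σx² = 255.6371 + 12.26² = 255.6371 + 150.3076 = 405.9447
Σxy = 1447.2717 + 12.26×63.91 = 1447.2717 + 783.5366 = 2230.8083

Step 2: Recompute the slope with b₁ = (nΣxy − ΣxΣy) / (nΣx² − (Σx)²)
Numerator   = 13×2230.8083 − 62.15×377.35 = 29000.5079 − 23452.3025 = 5548.2054
Denominator = 13×405.9447 − 62.15² = 5277.2811 − 3862.6225 = 1414.6586
b₁(new) = 5548.2054 / 1414.6586 = 3.9219

(Same formula on the original sums: (12×1447.2717 − 49.89×313.44) / (12×255.6371 − 49.89²) = 1729.7388 / 578.6331 = 2.9894, matching the given fit.)

Step 3: Change in slope
Δβ₁ = 3.9219 − 2.9894 = +0.9325
Relative change = +0.9325 / 2.9894 × 100% = +31.2%
→ the slope increases when the point is added.

A high-leverage point only changes the slope if it is off the original line; here y = 63.91 is above the original trend, so the slope increases.
In practice: investigate whether it comes from the same population as the rest of the sample.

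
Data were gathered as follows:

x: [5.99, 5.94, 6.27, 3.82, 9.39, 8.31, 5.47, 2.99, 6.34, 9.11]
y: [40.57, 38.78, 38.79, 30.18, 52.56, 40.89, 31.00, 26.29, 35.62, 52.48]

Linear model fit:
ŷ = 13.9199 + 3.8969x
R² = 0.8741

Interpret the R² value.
The model explains 87.41% of the variance in y (R² = 0.8741), leaving 12.59% unexplained; the fit is strong.

R² = 1 − SS_res/SS_tot compares the residual scatter to the total scatter of y about its mean.

Here R² = 0.8741:
- Explained: 87.41% of the variation in y
- Unexplained (residual): 100% − 87.41% = 12.59%
- Rule of thumb (below 0.3 weak; 0.3 to below 0.7 moderate; 0.7 and above strong) → strong

Note: R² never decreases when predictors are added, so it should not be used alone to compare models of different size.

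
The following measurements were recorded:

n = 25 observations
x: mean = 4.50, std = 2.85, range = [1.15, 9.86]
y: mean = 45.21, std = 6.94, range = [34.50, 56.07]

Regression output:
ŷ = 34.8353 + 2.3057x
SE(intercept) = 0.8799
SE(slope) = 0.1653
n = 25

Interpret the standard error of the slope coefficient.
The slope 2.3057 is pinned down to within about ±0.1653 (one SE) by these data — relative uncertainty 7.2%, i.e. precise.

SE(β̂₁) = 0.1653 says: if we drew many samples of n = 25 from the same population and refit each time, the fitted slopes would scatter with a standard deviation of roughly 0.1653 around the true β₁.

Relative precision:
- SE / |β̂₁| = 0.1653 / 2.3057 = 7.2%
- Rule of thumb (under 20%: precise; 20% to under 50%: moderately precise; 50% or more: imprecise) → precise

Link to interval estimation: a confidence interval for β₁ is β̂₁ ± t* × 0.1653, so SE sets the half-width per unit of t*.

What drives SE(β̂₁): more residual scatter → larger SE.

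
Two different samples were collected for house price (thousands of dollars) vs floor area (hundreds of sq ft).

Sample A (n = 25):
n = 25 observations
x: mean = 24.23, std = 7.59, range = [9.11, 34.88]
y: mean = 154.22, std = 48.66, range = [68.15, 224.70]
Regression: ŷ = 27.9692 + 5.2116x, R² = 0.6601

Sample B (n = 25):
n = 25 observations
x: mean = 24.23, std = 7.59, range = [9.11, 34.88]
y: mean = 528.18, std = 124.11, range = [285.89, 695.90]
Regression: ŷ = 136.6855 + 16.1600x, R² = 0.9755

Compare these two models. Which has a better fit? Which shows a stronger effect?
Model B has the better fit (R² = 0.9755 vs 0.6601). Model B shows the stronger effect (|β₁| = 16.1600 vs 5.2116).

Model Comparison:

Goodness of fit (R²):
- Model A: R² = 0.6601 → 66.01% of variance in house price explained
- Model B: R² = 0.9755 → 97.55% of variance in house price explained
- 0.9755 > 0.6601 → Model B has the better fit

Which has the larger per-hundred sq ft effect? (|β₁|)
- Model A: β₁ = 5.2116 → predicted house price rises 5.2116 thousand dollars per additional hundred sq ft of floor area
- Model B: β₁ = 16.1600 → predicted house price rises 16.1600 thousand dollars per additional hundred sq ft of floor area
- |5.2116| < |16.1600| → Model B shows the stronger marginal effect

Note: R² measures how tightly points cluster around the line; β₁ measures how steep the line is — they answer different questions.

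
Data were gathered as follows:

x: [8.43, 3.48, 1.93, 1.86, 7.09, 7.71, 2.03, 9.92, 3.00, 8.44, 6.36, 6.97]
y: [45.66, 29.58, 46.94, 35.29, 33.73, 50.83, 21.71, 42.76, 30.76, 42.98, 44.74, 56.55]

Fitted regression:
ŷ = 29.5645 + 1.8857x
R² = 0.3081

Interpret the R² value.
About 30.81% of the variability in y is accounted for by the regression on x (R² = 0.3081) — a moderate linear fit.

R² (coefficient of determination) measures the proportion of variance in y explained by the regression model.

Here R² = 0.3081:
- Explained: 30.81% of the variation in y
- Unexplained (residual): 100% − 30.81% = 69.19%
- Rule of thumb (below 0.3 weak; 0.3 to below 0.7 moderate; 0.7 and above strong) → moderate

Note: R² never decreases when predictors are added, so it should not be used alone to compare models of different size.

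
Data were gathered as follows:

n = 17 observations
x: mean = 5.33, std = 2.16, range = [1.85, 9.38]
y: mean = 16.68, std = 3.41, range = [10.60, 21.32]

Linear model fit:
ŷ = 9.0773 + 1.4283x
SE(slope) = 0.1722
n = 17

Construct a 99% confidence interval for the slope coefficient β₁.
The 99% CI for β₁ is (0.9209, 1.9357)

Confidence interval for the slope:

The 99% CI for β₁ is: β̂₁ ± t*(α/2, n-2) × SE(β̂₁)

Step 1: Find critical t-value
- Confidence level = 0.99
- Degrees of freedom = n - 2 = 17 - 2 = 15
- t*(α/2, 15) = 2.9467

Step 2: Calculate margin of error
Margin = 2.9467 × 0.1722 = 0.5074

Step 3: Construct interval
CI = 1.4283 ± 0.5074
CI = (0.9209, 1.9357)

Interpretation: each one-unit increase in x is associated with a change in mean y of between 0.9209 and 1.9357, with 99% confidence.
Both endpoints are positive, so the data support a genuinely positive slope at this confidence level.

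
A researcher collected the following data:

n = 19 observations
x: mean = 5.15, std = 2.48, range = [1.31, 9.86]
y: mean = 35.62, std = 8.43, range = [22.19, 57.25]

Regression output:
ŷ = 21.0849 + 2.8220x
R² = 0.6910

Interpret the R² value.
The model explains 69.10% of the variance in y (R² = 0.6910), leaving 30.90% unexplained; the fit is moderate.

The coefficient of determination R² is the fraction of the total variation in y that the fitted line accounts for.

Here R² = 0.6910:
- Explained: 69.10% of the variation in y
- Unexplained (residual): 100% − 69.10% = 30.90%
- Rule of thumb (below 0.3 weak; 0.3 to below 0.7 moderate; 0.7 and above strong) → moderate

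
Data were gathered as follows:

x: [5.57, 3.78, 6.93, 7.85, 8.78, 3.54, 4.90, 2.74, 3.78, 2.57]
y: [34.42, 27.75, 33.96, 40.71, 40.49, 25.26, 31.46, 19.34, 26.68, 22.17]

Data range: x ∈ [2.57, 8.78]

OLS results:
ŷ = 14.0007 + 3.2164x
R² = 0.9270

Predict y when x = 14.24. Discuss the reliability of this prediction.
ŷ = 59.8022 (extrapolation — x = 14.24 lies outside [2.57, 8.78], so reliability is low).

Prediction calculation:
ŷ = 14.0007 + 3.2164 × 14.24
ŷ = 59.8022

Reliability:
- Data range: x ∈ [2.57, 8.78]
- Prediction point: x = 14.24 is 5.46 units above the observed range → this is EXTRAPOLATION, not interpolation

Why that matters here:
- The standard error of prediction grows with (x − x̄)², and x = 14.24 is far from x̄ = 5.04
- R² describes fit only over the sampled x values; it says nothing about behaviour beyond them
- There are no observations near this x to validate the fitted line there

Report the number if required, but flag clearly that it is an extrapolation.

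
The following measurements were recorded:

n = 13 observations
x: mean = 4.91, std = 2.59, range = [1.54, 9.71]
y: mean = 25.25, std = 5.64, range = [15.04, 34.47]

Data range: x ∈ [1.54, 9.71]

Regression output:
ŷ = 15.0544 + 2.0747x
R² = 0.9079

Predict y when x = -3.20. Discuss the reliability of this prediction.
The equation gives ŷ = 8.4154; however x = -3.20 is 4.74 units below the observed range, so this extrapolated value should not be trusted.

Prediction calculation:
ŷ = 15.0544 + 2.0747 × (-3.20)
ŷ = 8.4154

Reliability:
- Data range: x ∈ [1.54, 9.71]
- Prediction point: x = -3.20 is 4.74 units below the observed range → this is EXTRAPOLATION, not interpolation

Why that matters here:
- There are no observations near this x to validate the fitted line there
- The linear relationship may not hold outside the observed range
- R² describes fit only over the sampled x values; it says nothing about behaviour beyond them

A defensible statement: 'if the linear trend continued to x = -3.20, y would be about 8.4154' — the premise is untested.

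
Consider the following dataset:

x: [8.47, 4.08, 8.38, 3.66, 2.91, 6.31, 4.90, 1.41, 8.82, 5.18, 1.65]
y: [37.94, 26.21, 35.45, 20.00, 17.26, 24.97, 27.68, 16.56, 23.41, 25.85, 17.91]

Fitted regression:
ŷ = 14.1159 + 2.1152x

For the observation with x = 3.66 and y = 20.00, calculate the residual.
Residual = -1.8575

The residual is the difference between the actual value and the predicted value:

Residual = y - ŷ

Step 1: Calculate predicted value
ŷ = 14.1159 + 2.1152 × 3.66
ŷ = 21.8575

Step 2: Calculate residual
Residual = 20.00 - 21.8575
Residual = -1.8575

The residual is negative, so the observed y = 20.00 sits below the regression line (the line overestimates it by 1.8575).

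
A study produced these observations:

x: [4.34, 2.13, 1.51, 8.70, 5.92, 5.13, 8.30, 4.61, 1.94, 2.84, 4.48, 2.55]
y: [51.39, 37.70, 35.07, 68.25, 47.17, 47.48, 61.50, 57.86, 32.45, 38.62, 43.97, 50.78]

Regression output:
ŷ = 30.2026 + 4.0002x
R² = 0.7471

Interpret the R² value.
R² = 0.7471 means 74.71% of the variation in y is explained by the linear relationship with x. This indicates a strong fit.

R² (coefficient of determination) measures the proportion of variance in y explained by the regression model.

Here R² = 0.7471:
- Explained: 74.71% of the variation in y
- Unexplained (residual): 100% − 74.71% = 25.29%
- Rule of thumb (below 0.3 weak; 0.3 to below 0.7 moderate; 0.7 and above strong) → strong

Calculation: R² = 1 − (SS_res / SS_tot), where SS_res is the sum of squared residuals and SS_tot the total sum of squares.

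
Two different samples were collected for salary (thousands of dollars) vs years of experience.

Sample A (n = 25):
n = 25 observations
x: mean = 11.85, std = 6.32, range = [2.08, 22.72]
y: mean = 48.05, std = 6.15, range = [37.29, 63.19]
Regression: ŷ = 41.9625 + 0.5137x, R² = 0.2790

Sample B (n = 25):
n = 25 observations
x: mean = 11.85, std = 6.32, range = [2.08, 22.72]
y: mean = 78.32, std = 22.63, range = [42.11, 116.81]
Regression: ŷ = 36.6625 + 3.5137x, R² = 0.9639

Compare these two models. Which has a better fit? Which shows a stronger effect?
Model B has the better fit (R² = 0.9639 vs 0.2790). Model B shows the stronger effect (|β₁| = 3.5137 vs 0.5137).

Model Comparison:

Fit — compare R²:
- Model A: R² = 0.2790 → 27.90% of variance in salary explained
- Model B: R² = 0.9639 → 96.39% of variance in salary explained
- 0.9639 > 0.2790 → Model B has the better fit

Strength of effect — compare |β₁|:
- Model A: β₁ = 0.5137 → predicted salary rises 0.5137 thousand dollars per additional year of experience
- Model B: β₁ = 3.5137 → predicted salary rises 3.5137 thousand dollars per additional year of experience
- |0.5137| < |3.5137| → Model B shows the stronger marginal effect

Notes:
- A steeper slope doesn't make a better model if the scatter around the line is large.
- A better fit (higher R²) doesn't necessarily mean a more important relationship.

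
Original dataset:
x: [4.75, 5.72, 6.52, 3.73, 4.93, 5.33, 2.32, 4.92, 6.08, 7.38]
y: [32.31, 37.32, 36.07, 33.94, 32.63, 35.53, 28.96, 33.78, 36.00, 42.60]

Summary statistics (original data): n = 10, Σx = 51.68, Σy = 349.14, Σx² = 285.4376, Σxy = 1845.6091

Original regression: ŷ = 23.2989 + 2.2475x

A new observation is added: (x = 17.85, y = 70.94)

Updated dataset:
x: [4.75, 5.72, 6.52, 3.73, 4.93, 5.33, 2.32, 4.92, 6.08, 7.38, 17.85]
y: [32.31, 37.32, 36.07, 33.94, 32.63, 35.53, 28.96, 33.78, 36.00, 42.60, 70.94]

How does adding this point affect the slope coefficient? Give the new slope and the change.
New slope β₁ = 2.7746 versus 2.2475 before: a change of +0.5271 (+23.5%).

x = 17.85 lies well outside the original x-range [2.32, 7.38] (x̄ ≈ 5.17), so this observation has high leverage and can move the slope substantially.

Step 1: Update the sums with the new point (n goes from 10 to 11)
Σx  = 51.68 + 17.85 = 69.53
Σy  = 349.14 + 70.94 = 420.08
Σx² = 285.4376 + 17.85² = 285.4376 + 318.6225 = 604.0601
Σxy = 1845.6091 + 17.85×70.94 = 1845.6091 + 1266.2790 = 3111.8881

Step 2: Recompute the slope with b₁ = (nΣxy − ΣxΣy) / (nΣx² − (Σx)²)
Numerator   = 11×3111.8881 − 69.53×420.08 = 34230.7691 − 29208.1624 = 5022.6067
Denominator = 11×604.0601 − 69.53² = 6644.6611 − 4834.4209 = 1810.2402
b₁(new) = 5022.6067 / 1810.2402 = 2.7746

(Same formula on the original sums: (10×1845.6091 − 51.68×349.14) / (10×285.4376 − 51.68²) = 412.5358 / 183.5536 = 2.2475, matching the given fit.)

Step 3: Change in slope
Δβ₁ = 2.7746 − 2.2475 = +0.5271
Relative change = +0.5271 / 2.2475 × 100% = +23.5%
→ the slope increases when the point is added.

A high-leverage point only changes the slope if it is off the original line; here y = 70.94 is above the original trend, so the slope increases.
In practice: examine leverage (hᵢ) and Cook's distance rather than deleting it automatically.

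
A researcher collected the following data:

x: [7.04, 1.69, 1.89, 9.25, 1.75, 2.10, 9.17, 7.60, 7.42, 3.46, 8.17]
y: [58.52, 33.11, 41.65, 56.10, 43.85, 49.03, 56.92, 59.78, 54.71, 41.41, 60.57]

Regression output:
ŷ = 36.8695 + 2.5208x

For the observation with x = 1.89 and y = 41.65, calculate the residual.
Residual = 0.0162

The residual is the difference between the actual value and the predicted value:

Residual = y - ŷ

Step 1: Calculate predicted value
ŷ = 36.8695 + 2.5208 × 1.89
ŷ = 41.6338

Step 2: Calculate residual
Residual = 41.65 - 41.6338
Residual = 0.0162

Interpretation: the model underestimates the actual value by 0.0162 at this point (positive residual → observation lies above the fitted line).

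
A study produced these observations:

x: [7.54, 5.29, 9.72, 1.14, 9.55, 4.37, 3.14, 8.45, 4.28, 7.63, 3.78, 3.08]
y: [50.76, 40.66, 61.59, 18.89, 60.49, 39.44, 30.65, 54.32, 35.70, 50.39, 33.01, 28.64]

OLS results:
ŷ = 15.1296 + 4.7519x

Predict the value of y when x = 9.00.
ŷ = 57.8967

x = 9.00 lies inside the observed range [1.14, 9.72], so the fitted equation applies directly:

ŷ = 15.1296 + 4.7519 × 9.00
ŷ = 15.1296 + 42.7671
ŷ = 57.8967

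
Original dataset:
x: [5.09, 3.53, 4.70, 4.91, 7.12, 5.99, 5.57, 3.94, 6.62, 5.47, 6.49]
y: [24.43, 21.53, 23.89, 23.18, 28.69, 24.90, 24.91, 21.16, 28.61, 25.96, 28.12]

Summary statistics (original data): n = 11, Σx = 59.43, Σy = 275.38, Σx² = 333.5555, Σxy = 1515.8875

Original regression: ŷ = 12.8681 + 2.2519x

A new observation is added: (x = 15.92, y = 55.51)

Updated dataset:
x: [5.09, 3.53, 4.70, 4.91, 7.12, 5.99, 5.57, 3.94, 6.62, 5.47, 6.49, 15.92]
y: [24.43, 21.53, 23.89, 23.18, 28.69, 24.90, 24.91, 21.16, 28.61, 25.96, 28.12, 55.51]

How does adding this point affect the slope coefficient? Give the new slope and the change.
New slope β₁ = 2.8269 versus 2.2519 before: a change of +0.5750 (+25.5%).

The new point has HIGH LEVERAGE: x = 15.92 is far from the original mean x̄ = 59.43/11 ≈ 5.40 (original range [3.53, 7.12]).

Step 1: Update the sums with the new point (n goes from 11 to 12)
Σx  = 59.43 + 15.92 = 75.35
Σy  = 275.38 + 55.51 = 330.89
Σx² = 333.5555 + 15.92² = 333.5555 + 253.4464 = 587.0019
Σxy = 1515.8875 + 15.92×55.51 = 1515.8875 + 883.7192 = 2399.6067

Step 2: Recompute the slope with b₁ = (nΣxy − ΣxΣy) / (nΣx² − (Σx)²)
Numerator   = 12×2399.6067 − 75.35×330.89 = 28795.2804 − 24932.5615 = 3862.7189
Denominator = 12×587.0019 − 75.35² = 7044.0228 − 5677.6225 = 1366.4003
b₁(new) = 3862.7189 / 1366.4003 = 2.8269

(Same formula on the original sums: (11×1515.8875 − 59.43×275.38) / (11×333.5555 − 59.43²) = 308.9291 / 137.1856 = 2.2519, matching the given fit.)

Step 3: Change in slope
Δβ₁ = 2.8269 − 2.2519 = +0.5750
Relative change = +0.5750 / 2.2519 × 100% = +25.5%
→ the slope increases when the point is added.

Because the point sits above the extension of the original line at a high-leverage x, it tilts the fit up.
In practice: examine leverage (hᵢ) and Cook's distance rather than deleting it automatically; investigate whether it comes from the same population as the rest of the sample.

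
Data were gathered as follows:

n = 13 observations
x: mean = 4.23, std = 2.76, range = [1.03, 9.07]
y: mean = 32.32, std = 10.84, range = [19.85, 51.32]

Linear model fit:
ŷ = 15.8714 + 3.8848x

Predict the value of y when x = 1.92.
ŷ = 23.3302

To predict y for x = 1.92, substitute into the regression equation:

ŷ = 15.8714 + 3.8848 × 1.92
ŷ = 15.8714 + 7.4588
ŷ = 23.3302

This is a point prediction; actual observations scatter around it by roughly the residual standard deviation.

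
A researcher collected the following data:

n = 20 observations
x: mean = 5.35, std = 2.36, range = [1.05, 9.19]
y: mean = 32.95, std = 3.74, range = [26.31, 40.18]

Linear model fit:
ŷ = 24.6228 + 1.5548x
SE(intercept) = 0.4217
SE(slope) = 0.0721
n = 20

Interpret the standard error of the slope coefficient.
The slope 1.5548 is pinned down to within about ±0.0721 (one SE) by these data — relative uncertainty 4.6%, i.e. precise.

SE(β̂₁) = 0.0721 says: if we drew many samples of n = 20 from the same population and refit each time, the fitted slopes would scatter with a standard deviation of roughly 0.0721 around the true β₁.

Relative precision:
- SE / |β̂₁| = 0.0721 / 1.5548 = 4.6%
- Rule of thumb (under 20%: precise; 20% to under 50%: moderately precise; 50% or more: imprecise) → precise

Link to interval estimation: a confidence interval for β₁ is β̂₁ ± t* × 0.0721, so SE sets the half-width per unit of t*.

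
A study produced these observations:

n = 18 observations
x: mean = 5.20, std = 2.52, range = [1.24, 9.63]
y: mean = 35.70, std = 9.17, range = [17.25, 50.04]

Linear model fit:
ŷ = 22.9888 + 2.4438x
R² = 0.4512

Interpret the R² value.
The model explains 45.12% of the variance in y (R² = 0.4512), leaving 54.88% unexplained; the fit is moderate.

R² (coefficient of determination) measures the proportion of variance in y explained by the regression model.

Here R² = 0.4512:
- Explained: 45.12% of the variation in y
- Unexplained (residual): 100% − 45.12% = 54.88%
- Rule of thumb (below 0.3 weak; 0.3 to below 0.7 moderate; 0.7 and above strong) → moderate

Calculation: R² = 1 − (SS_res / SS_tot), where SS_res is the sum of squared residuals and SS_tot the total sum of squares.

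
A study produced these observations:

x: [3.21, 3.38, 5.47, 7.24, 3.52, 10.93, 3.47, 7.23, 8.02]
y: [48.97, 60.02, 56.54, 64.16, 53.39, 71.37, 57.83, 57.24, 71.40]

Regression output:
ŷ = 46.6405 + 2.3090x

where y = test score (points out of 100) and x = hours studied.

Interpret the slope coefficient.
An increase of one hour in study time is associated with a 2.3090 points increase in predicted test score.

β₁ = 2.3090 is the change in predicted test score (points) per additional hour of study time.

Interpretation:
- Study time up by 1 hour → predicted test score increases by 2.3090 points
- The effect is assumed constant over the observed range of x (linearity)
- The slope describes association in these data, not necessarily a causal effect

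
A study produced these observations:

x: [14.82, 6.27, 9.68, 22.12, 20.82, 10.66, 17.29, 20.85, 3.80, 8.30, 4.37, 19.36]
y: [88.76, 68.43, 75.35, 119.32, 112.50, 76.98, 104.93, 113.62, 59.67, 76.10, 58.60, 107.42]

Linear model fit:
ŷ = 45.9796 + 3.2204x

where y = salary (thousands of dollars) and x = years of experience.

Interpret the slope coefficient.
For each additional year of experience, predicted salary increases by approximately 3.2204 thousand dollars.

The slope coefficient β₁ = 3.2204 represents the marginal effect of experience on salary.

Interpretation:
- Experience up by 1 year → predicted salary increases by 3.2204 thousand dollars
- The effect is assumed constant over the observed range of x (linearity)

(β₀ = 45.9796 is the fitted value at x = 0 and is not part of the slope interpretation.)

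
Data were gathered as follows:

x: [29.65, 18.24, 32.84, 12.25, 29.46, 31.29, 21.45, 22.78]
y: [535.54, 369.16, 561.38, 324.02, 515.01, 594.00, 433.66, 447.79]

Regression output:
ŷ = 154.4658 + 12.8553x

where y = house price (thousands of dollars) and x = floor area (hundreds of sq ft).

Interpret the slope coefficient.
On average, house price is about 12.8553 thousand dollars higher for every extra hundred sq ft of floor area.

β₁ = 12.8553 is the change in predicted house price (thousand dollars) per additional hundred sq ft of floor area.

Interpretation:
- Floor area up by 1 hundred sq ft → predicted house price increases by 12.8553 thousand dollars
- The effect is assumed constant over the observed range of x (linearity)
- The sign (+) gives the direction; the magnitude 12.8553 gives the size of the effect per hundred sq ft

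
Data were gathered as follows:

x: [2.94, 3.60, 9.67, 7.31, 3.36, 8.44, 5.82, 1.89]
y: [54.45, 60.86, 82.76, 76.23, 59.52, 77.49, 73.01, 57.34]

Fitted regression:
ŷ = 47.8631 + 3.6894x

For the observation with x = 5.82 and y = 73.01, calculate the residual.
Residual = 3.6746

The residual is the difference between the actual value and the predicted value:

Residual = y - ŷ

Step 1: Calculate predicted value
ŷ = 47.8631 + 3.6894 × 5.82
ŷ = 69.3354

Step 2: Calculate residual
Residual = 73.01 - 69.3354
Residual = 3.6746

Interpretation: the model underestimates the actual value by 3.6746 at this point (positive residual → observation lies above the fitted line).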